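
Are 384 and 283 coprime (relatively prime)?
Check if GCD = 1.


Euclidean algorithm:
384 = 1 * 283 + 101
283 = 2 * 101 + 81
101 = 1 * 81 + 20
81 = 4 * 20 + 1
20 = 20 * 1 + 0
GCD(384, 283) = 1

Yes, coprime (GCD = 1)


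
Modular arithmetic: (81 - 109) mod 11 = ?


81 - 109 = -28
-28 mod 11 = 5


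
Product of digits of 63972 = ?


6 × 3 × 9 × 7 × 2 = 2268


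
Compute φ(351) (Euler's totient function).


351 = 3^3 × 13
Prime factors: 3, 13
φ(351) = 351 × (1-1/3) × (1-1/13)
= 351 × 2/3 × 12/13 = 216

φ(351) = 216


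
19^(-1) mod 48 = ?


Use the extended Euclidean algorithm on (48, 19); each row r = 48*s + 19*t:
r=48, s=1, t=0
r=19, s=0, t=1
q=2: r=10, s=1, t=-2   [48*(1) + 19*(-2) = 10]
q=1: r=9, s=-1, t=3   [48*(-1) + 19*(3) = 9]
q=1: r=1, s=2, t=-5   [48*(2) + 19*(-5) = 1]
q=9: r=0, s=-19, t=48   [48*(-19) + 19*(48) = 0]
GCD = 1 with t = -5, so 19*(-5) ≡ 1 (mod 48)
Inverse = -5 mod 48 = 43
Check: 19 * 43 = 817 ≡ 1 (mod 48)

19^(-1) ≡ 43 (mod 48)


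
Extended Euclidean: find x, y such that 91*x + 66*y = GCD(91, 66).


Tabular extended Euclidean (each row: r = 91*s + 66*t):
r=91, s=1, t=0
r=66, s=0, t=1
q=1: r=25, s=1, t=-1   [91*(1) + 66*(-1) = 25]
q=2: r=16, s=-2, t=3   [91*(-2) + 66*(3) = 16]
q=1: r=9, s=3, t=-4   [91*(3) + 66*(-4) = 9]
q=1: r=7, s=-5, t=7   [91*(-5) + 66*(7) = 7]
q=1: r=2, s=8, t=-11   [91*(8) + 66*(-11) = 2]
q=3: r=1, s=-29, t=40   [91*(-29) + 66*(40) = 1]
q=2: r=0, s=66, t=-91   [91*(66) + 66*(-91) = 0]
GCD = 1; from the row with r=1: x=-29, y=40
Check: 91*(-29) + 66*(40) = -2639 + 2640 = 1

GCD = 1, x = -29, y = 40


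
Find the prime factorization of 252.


252 / 2 = 126
126 / 2 = 63
63 / 3 = 21
21 / 3 = 7
7 / 7 = 1
252 = 2^2 × 3^2 × 7


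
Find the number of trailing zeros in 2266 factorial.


floor(2266/5) = 453
floor(2266/25) = 90
floor(2266/125) = 18
floor(2266/625) = 3
Total = 564

564 trailing zeros


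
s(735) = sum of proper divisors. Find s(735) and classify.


Proper divisors: 1, 3, 5, 7, 15, 21, 35, 49, 105, 147, 245
Sum = 1 + 3 + 5 + 7 + 15 + 21 + 35 + 49 + 105 + 147 + 245 = 633
633 < 735 → deficient

s(735) = 633 (deficient)


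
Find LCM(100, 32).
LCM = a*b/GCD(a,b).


GCD(100, 32) = 4
LCM = 100*32/4 = 3200/4 = 800

LCM = 800


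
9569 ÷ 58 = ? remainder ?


9569 = 58 * 164 + 57
Check: 9512 + 57 = 9569

q = 164, r = 57


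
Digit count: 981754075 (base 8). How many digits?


981754075 in base 8 = 7241060333
Number of digits = 10

10 digits (base 8)


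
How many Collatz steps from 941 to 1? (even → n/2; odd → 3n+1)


941 → 2824 → 1412 → 706 → 353 → 1060 → 530 → 265 → 796 → 398 → 199 → 598 → 299 → 898 → 449 → 1348 → 674 → 337 → 1012 → 506 → 253 → 760 → 380 → 190 → 95 → 286 → 143 → 430 → 215 → 646 → 323 → 970 → 485 → 1456 → 728 → 364 → 182 → 91 → 274 → 137 → 412 → 206 → 103 → 310 → 155 → 466 → 233 → 700 → 350 → 175 → 526 → 263 → 790 → 395 → 1186 → 593 → 1780 → 890 → 445 → 1336 → 668 → 334 → 167 → 502 → 251 → 754 → 377 → 1132 → 566 → 283 → 850 → 425 → 1276 → 638 → 319 → 958 → 479 → 1438 → 719 → 2158 → 1079 → 3238 → 1619 → 4858 → 2429 → 7288 → 3644 → 1822 → 911 → 2734 → 1367 → 4102 → 2051 → 6154 → 3077 → 9232 → 4616 → 2308 → 1154 → 577 → 1732 → 866 → 433 → 1300 → 650 → 325 → 976 → 488 → 244 → 122 → 61 → 184 → 92 → 46 → 23 → 70 → 35 → 106 → 53 → 160 → 80 → 40 → 20 → 10 → 5 → 16 → 8 → 4 → 2 → 1
Total steps = 129

129 steps


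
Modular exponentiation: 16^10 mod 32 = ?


16^1 mod 32 = 16
16^2 mod 32 = 0
16^3 mod 32 = 0
16^4 mod 32 = 0
16^5 mod 32 = 0
16^6 mod 32 = 0
16^7 mod 32 = 0
16^8 mod 32 = 0
16^9 mod 32 = 0
16^10 mod 32 = 0


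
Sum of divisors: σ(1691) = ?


Divisors of 1691: 1, 19, 89, 1691
Sum = 1 + 19 + 89 + 1691 = 1800

σ(1691) = 1800


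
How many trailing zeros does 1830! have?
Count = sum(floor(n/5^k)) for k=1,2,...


floor(1830/5) = 366
floor(1830/25) = 73
floor(1830/125) = 14
floor(1830/625) = 2
Total = 455

455 trailing zeros


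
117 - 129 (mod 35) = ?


117 - 129 = -12
-12 mod 35 = 23


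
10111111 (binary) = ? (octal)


10111111 (base 2) = 191 (decimal)
191 (decimal) = 277 (base 8)


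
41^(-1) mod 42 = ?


Use the extended Euclidean algorithm on (42, 41); each row r = 42*s + 41*t:
r=42, s=1, t=0
r=41, s=0, t=1
q=1: r=1, s=1, t=-1   [42*(1) + 41*(-1) = 1]
q=41: r=0, s=-41, t=42   [42*(-41) + 41*(42) = 0]
GCD = 1 with t = -1, so 41*(-1) ≡ 1 (mod 42)
Inverse = -1 mod 42 = 41
Check: 41 * 41 = 1681 ≡ 1 (mod 42)

41^(-1) ≡ 41 (mod 42)


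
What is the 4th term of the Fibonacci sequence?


Sequence: 1, 1, 2, 3
F(4) = 3


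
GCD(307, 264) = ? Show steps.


307 = 1 * 264 + 43
264 = 6 * 43 + 6
43 = 7 * 6 + 1
6 = 6 * 1 + 0
GCD = 1


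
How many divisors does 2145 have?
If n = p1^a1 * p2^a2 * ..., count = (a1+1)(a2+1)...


2145 = 3^1 × 5^1 × 11^1 × 13^1
d(2145) = (1+1) × (1+1) × (1+1) × (1+1) = 16

16 divisors


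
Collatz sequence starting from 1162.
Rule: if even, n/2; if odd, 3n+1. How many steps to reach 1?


1162 → 581 → 1744 → 872 → 436 → 218 → 109 → 328 → 164 → 82 → 41 → 124 → 62 → 31 → 94 → 47 → 142 → 71 → 214 → 107 → 322 → 161 → 484 → 242 → 121 → 364 → 182 → 91 → 274 → 137 → 412 → 206 → 103 → 310 → 155 → 466 → 233 → 700 → 350 → 175 → 526 → 263 → 790 → 395 → 1186 → 593 → 1780 → 890 → 445 → 1336 → 668 → 334 → 167 → 502 → 251 → 754 → 377 → 1132 → 566 → 283 → 850 → 425 → 1276 → 638 → 319 → 958 → 479 → 1438 → 719 → 2158 → 1079 → 3238 → 1619 → 4858 → 2429 → 7288 → 3644 → 1822 → 911 → 2734 → 1367 → 4102 → 2051 → 6154 → 3077 → 9232 → 4616 → 2308 → 1154 → 577 → 1732 → 866 → 433 → 1300 → 650 → 325 → 976 → 488 → 244 → 122 → 61 → 184 → 92 → 46 → 23 → 70 → 35 → 106 → 53 → 160 → 80 → 40 → 20 → 10 → 5 → 16 → 8 → 4 → 2 → 1
Total steps = 119

119 steps


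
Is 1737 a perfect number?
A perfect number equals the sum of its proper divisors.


Proper divisors of 1737: 1, 3, 9, 193, 579
Sum = 1 + 3 + 9 + 193 + 579 = 785

No, 1737 is not perfect (785 ≠ 1737)


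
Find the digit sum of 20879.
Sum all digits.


2 + 0 + 8 + 7 + 9 = 26


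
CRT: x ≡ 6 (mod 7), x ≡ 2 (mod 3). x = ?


M = 7*3 = 21
M1 = M/7 = 3, M2 = M/3 = 7
M1^(-1) mod 7 = 5, M2^(-1) mod 3 = 1
x = 6*3*5 + 2*7*1 = 104
104 mod 21 = 20
Check: 20 mod 7 = 6 ✓, 20 mod 3 = 2 ✓

x ≡ 20 (mod 21)


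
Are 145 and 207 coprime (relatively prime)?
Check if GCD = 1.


Euclidean algorithm:
207 = 1 * 145 + 62
145 = 2 * 62 + 21
62 = 2 * 21 + 20
21 = 1 * 20 + 1
20 = 20 * 1 + 0
GCD(145, 207) = 1

Yes, coprime (GCD = 1)


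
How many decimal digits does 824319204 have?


824319204 has 9 digits in base 10
floor(log10(824319204)) + 1 = floor(8.9161) + 1 = 9

9 digits (base 10)


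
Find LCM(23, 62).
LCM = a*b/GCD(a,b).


GCD(23, 62) = 1
LCM = 23*62/1 = 1426/1 = 1426

LCM = 1426


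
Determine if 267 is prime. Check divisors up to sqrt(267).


267 / 3 = 89 (exact division)
267 is NOT prime.

No, 267 is not prime


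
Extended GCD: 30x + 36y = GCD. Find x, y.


Tabular extended Euclidean (each row: r = 30*s + 36*t):
r=30, s=1, t=0
r=36, s=0, t=1
q=0: r=30, s=1, t=0   [30*(1) + 36*(0) = 30]
q=1: r=6, s=-1, t=1   [30*(-1) + 36*(1) = 6]
q=5: r=0, s=6, t=-5   [30*(6) + 36*(-5) = 0]
GCD = 6; from the row with r=6: x=-1, y=1
Check: 30*(-1) + 36*(1) = -30 + 36 = 6

GCD = 6, x = -1, y = 1


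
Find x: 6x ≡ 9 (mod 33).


GCD(6, 33) = 3 divides 9
Divide: 2x ≡ 3 (mod 11)
x ≡ 7 (mod 11)


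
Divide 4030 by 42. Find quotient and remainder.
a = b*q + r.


4030 = 42 * 95 + 40
Check: 3990 + 40 = 4030

q = 95, r = 40


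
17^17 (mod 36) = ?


17^1 mod 36 = 17
17^2 mod 36 = 1
17^3 mod 36 = 17
17^4 mod 36 = 1
17^5 mod 36 = 17
17^6 mod 36 = 1
17^7 mod 36 = 17
17^8 mod 36 = 1
17^9 mod 36 = 17
17^10 mod 36 = 1
17^11 mod 36 = 17
17^12 mod 36 = 1
17^13 mod 36 = 17
17^14 mod 36 = 1
17^15 mod 36 = 17
17^16 mod 36 = 1
17^17 mod 36 = 17


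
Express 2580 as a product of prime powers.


2580 / 2 = 1290
1290 / 2 = 645
645 / 3 = 215
215 / 5 = 43
43 / 43 = 1
2580 = 2^2 × 3 × 5 × 43


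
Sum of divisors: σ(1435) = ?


Divisors of 1435: 1, 5, 7, 35, 41, 205, 287, 1435
Sum = 1 + 5 + 7 + 35 + 41 + 205 + 287 + 1435 = 2016

σ(1435) = 2016


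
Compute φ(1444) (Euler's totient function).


1444 = 2^2 × 19^2
Prime factors: 2, 19
φ(1444) = 1444 × (1-1/2) × (1-1/19)
= 1444 × 1/2 × 18/19 = 684

φ(1444) = 684


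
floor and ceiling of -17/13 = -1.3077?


-17/13 = -1.3077
floor = -2
ceil = -1

floor = -2, ceil = -1


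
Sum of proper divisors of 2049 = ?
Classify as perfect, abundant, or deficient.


Proper divisors: 1, 3, 683
Sum = 1 + 3 + 683 = 687
687 < 2049 → deficient

s(2049) = 687 (deficient)


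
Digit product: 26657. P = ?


2 × 6 × 6 × 5 × 7 = 2520


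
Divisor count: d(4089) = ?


4089 = 3^1 × 29^1 × 47^1
d(4089) = (1+1) × (1+1) × (1+1) = 8

8 divisors


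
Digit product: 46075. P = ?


4 × 6 × 0 × 7 × 5 = 0


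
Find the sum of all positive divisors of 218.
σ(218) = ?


Divisors of 218: 1, 2, 109, 218
Sum = 1 + 2 + 109 + 218 = 330

σ(218) = 330


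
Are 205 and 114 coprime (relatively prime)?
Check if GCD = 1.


Euclidean algorithm:
205 = 1 * 114 + 91
114 = 1 * 91 + 23
91 = 3 * 23 + 22
23 = 1 * 22 + 1
22 = 22 * 1 + 0
GCD(205, 114) = 1

Yes, coprime (GCD = 1)


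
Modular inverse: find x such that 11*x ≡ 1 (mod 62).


Use the extended Euclidean algorithm on (62, 11); each row r = 62*s + 11*t:
r=62, s=1, t=0
r=11, s=0, t=1
q=5: r=7, s=1, t=-5   [62*(1) + 11*(-5) = 7]
q=1: r=4, s=-1, t=6   [62*(-1) + 11*(6) = 4]
q=1: r=3, s=2, t=-11   [62*(2) + 11*(-11) = 3]
q=1: r=1, s=-3, t=17   [62*(-3) + 11*(17) = 1]
q=3: r=0, s=11, t=-62   [62*(11) + 11*(-62) = 0]
GCD = 1 with t = 17, so 11*(17) ≡ 1 (mod 62)
Inverse = 17 mod 62 = 17
Check: 11 * 17 = 187 ≡ 1 (mod 62)

11^(-1) ≡ 17 (mod 62)


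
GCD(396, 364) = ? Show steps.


396 = 1 * 364 + 32
364 = 11 * 32 + 12
32 = 2 * 12 + 8
12 = 1 * 8 + 4
8 = 2 * 4 + 0
GCD = 4


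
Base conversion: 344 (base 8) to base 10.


344 (base 8) = 228 (decimal)
228 (decimal) = 228 (base 10)


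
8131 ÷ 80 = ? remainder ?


8131 = 80 * 101 + 51
Check: 8080 + 51 = 8131

q = 101, r = 51


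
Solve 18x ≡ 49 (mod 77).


GCD(18, 77) = 1, unique solution
a^(-1) mod 77 = 30
x = 30 * 49 mod 77 = 7

x ≡ 7 (mod 77)


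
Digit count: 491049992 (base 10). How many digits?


491049992 has 9 digits in base 10
floor(log10(491049992)) + 1 = floor(8.6911) + 1 = 9

9 digits (base 10)


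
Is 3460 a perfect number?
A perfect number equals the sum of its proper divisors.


Proper divisors of 3460: 1, 2, 4, 5, 10, 20, 173, 346, 692, 865, 1730
Sum = 1 + 2 + 4 + 5 + 10 + 20 + 173 + 346 + 692 + 865 + 1730 = 3848

No, 3460 is not perfect (3848 ≠ 3460)


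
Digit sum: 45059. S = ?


4 + 5 + 0 + 5 + 9 = 23


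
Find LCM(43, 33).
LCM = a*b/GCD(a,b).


GCD(43, 33) = 1
LCM = 43*33/1 = 1419/1 = 1419

LCM = 1419


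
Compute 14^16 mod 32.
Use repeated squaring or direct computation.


14^1 mod 32 = 14
14^2 mod 32 = 4
14^3 mod 32 = 24
14^4 mod 32 = 16
14^5 mod 32 = 0
14^6 mod 32 = 0
14^7 mod 32 = 0
14^8 mod 32 = 0
14^9 mod 32 = 0
14^10 mod 32 = 0
14^11 mod 32 = 0
14^12 mod 32 = 0
14^13 mod 32 = 0
14^14 mod 32 = 0
14^15 mod 32 = 0
14^16 mod 32 = 0


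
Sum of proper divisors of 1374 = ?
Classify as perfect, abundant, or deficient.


Proper divisors: 1, 2, 3, 6, 229, 458, 687
Sum = 1 + 2 + 3 + 6 + 229 + 458 + 687 = 1386
1386 > 1374 → abundant

s(1374) = 1386 (abundant)


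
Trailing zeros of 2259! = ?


floor(2259/5) = 451
floor(2259/25) = 90
floor(2259/125) = 18
floor(2259/625) = 3
Total = 562

562 trailing zeros


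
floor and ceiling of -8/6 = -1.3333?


-8/6 = -1.3333
floor = -2
ceil = -1

floor = -2, ceil = -1


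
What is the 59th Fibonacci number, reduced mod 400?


F(k) mod 400 for k=1..59:
1, 1, 2, 3, 5, 8, 13, 21, 34, 55, 89, 144, 233, 377, 210, 187, 397, 184, 181, 365, 146, 111, 257, 368, 225, 193, 18, 211, 229, 40, 269, 309, 178, 87, 265, 352, 217, 169, 386, 155, 141, 296, 37, 333, 370, 303, 273, 176, 49, 225, 274, 99, 373, 72, 45, 117, 162, 279, 41
F(59) mod 400 = 41


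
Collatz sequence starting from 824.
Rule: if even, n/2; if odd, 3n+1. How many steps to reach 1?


824 → 412 → 206 → 103 → 310 → 155 → 466 → 233 → 700 → 350 → 175 → 526 → 263 → 790 → 395 → 1186 → 593 → 1780 → 890 → 445 → 1336 → 668 → 334 → 167 → 502 → 251 → 754 → 377 → 1132 → 566 → 283 → 850 → 425 → 1276 → 638 → 319 → 958 → 479 → 1438 → 719 → 2158 → 1079 → 3238 → 1619 → 4858 → 2429 → 7288 → 3644 → 1822 → 911 → 2734 → 1367 → 4102 → 2051 → 6154 → 3077 → 9232 → 4616 → 2308 → 1154 → 577 → 1732 → 866 → 433 → 1300 → 650 → 325 → 976 → 488 → 244 → 122 → 61 → 184 → 92 → 46 → 23 → 70 → 35 → 106 → 53 → 160 → 80 → 40 → 20 → 10 → 5 → 16 → 8 → 4 → 2 → 1
Total steps = 90

90 steps


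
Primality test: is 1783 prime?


Check divisors up to sqrt(1783) = 42.2256
No divisors found.
1783 is prime.

Yes, 1783 is prime


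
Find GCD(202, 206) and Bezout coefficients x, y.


Tabular extended Euclidean (each row: r = 202*s + 206*t):
r=202, s=1, t=0
r=206, s=0, t=1
q=0: r=202, s=1, t=0   [202*(1) + 206*(0) = 202]
q=1: r=4, s=-1, t=1   [202*(-1) + 206*(1) = 4]
q=50: r=2, s=51, t=-50   [202*(51) + 206*(-50) = 2]
q=2: r=0, s=-103, t=101   [202*(-103) + 206*(101) = 0]
GCD = 2; from the row with r=2: x=51, y=-50
Check: 202*(51) + 206*(-50) = 10302 - 10300 = 2

GCD = 2, x = 51, y = -50


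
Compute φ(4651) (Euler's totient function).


4651 = 4651
Prime factors: 4651
φ(4651) = 4651 × (1-1/4651)
= 4651 × 4650/4651 = 4650

φ(4651) = 4650


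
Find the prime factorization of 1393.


1393 / 7 = 199
199 / 199 = 1
1393 = 7 × 199


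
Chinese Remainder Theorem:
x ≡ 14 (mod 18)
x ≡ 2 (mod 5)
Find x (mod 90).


M = 18*5 = 90
M1 = M/18 = 5, M2 = M/5 = 18
M1^(-1) mod 18 = 11, M2^(-1) mod 5 = 2
x = 14*5*11 + 2*18*2 = 842
842 mod 90 = 32
Check: 32 mod 18 = 14 ✓, 32 mod 5 = 2 ✓

x ≡ 32 (mod 90)


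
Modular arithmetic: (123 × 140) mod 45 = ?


123 × 140 = 17220
17220 mod 45 = 30


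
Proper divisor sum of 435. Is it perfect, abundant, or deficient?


Proper divisors: 1, 3, 5, 15, 29, 87, 145
Sum = 1 + 3 + 5 + 15 + 29 + 87 + 145 = 285
285 < 435 → deficient

s(435) = 285 (deficient)


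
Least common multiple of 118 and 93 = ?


GCD(118, 93) = 1
LCM = 118*93/1 = 10974/1 = 10974

LCM = 10974


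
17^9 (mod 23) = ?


17^1 mod 23 = 17
17^2 mod 23 = 13
17^3 mod 23 = 14
17^4 mod 23 = 8
17^5 mod 23 = 21
17^6 mod 23 = 12
17^7 mod 23 = 20
17^8 mod 23 = 18
17^9 mod 23 = 7


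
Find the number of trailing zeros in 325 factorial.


floor(325/5) = 65
floor(325/25) = 13
floor(325/125) = 2
Total = 80

80 trailing zeros


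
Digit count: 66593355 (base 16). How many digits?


66593355 in base 16 = 3F8224B
Number of digits = 7

7 digits (base 16)


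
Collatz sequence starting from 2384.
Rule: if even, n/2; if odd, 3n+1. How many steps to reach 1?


2384 → 1192 → 596 → 298 → 149 → 448 → 224 → 112 → 56 → 28 → 14 → 7 → 22 → 11 → 34 → 17 → 52 → 26 → 13 → 40 → 20 → 10 → 5 → 16 → 8 → 4 → 2 → 1
Total steps = 27

27 steps


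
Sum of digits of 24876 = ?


2 + 4 + 8 + 7 + 6 = 27


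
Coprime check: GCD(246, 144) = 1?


Euclidean algorithm:
246 = 1 * 144 + 102
144 = 1 * 102 + 42
102 = 2 * 42 + 18
42 = 2 * 18 + 6
18 = 3 * 6 + 0
GCD(246, 144) = 6

No, not coprime (GCD = 6)


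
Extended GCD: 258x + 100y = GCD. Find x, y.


Tabular extended Euclidean (each row: r = 258*s + 100*t):
r=258, s=1, t=0
r=100, s=0, t=1
q=2: r=58, s=1, t=-2   [258*(1) + 100*(-2) = 58]
q=1: r=42, s=-1, t=3   [258*(-1) + 100*(3) = 42]
q=1: r=16, s=2, t=-5   [258*(2) + 100*(-5) = 16]
q=2: r=10, s=-5, t=13   [258*(-5) + 100*(13) = 10]
q=1: r=6, s=7, t=-18   [258*(7) + 100*(-18) = 6]
q=1: r=4, s=-12, t=31   [258*(-12) + 100*(31) = 4]
q=1: r=2, s=19, t=-49   [258*(19) + 100*(-49) = 2]
q=2: r=0, s=-50, t=129   [258*(-50) + 100*(129) = 0]
GCD = 2; from the row with r=2: x=19, y=-49
Check: 258*(19) + 100*(-49) = 4902 - 4900 = 2

GCD = 2, x = 19, y = -49


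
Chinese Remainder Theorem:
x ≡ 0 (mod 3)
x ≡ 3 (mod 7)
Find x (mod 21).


M = 3*7 = 21
M1 = M/3 = 7, M2 = M/7 = 3
M1^(-1) mod 3 = 1, M2^(-1) mod 7 = 5
x = 0*7*1 + 3*3*5 = 45
45 mod 21 = 3
Check: 3 mod 3 = 0 ✓, 3 mod 7 = 3 ✓

x ≡ 3 (mod 21)


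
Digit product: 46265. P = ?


4 × 6 × 2 × 6 × 5 = 1440


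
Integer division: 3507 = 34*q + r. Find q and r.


3507 = 34 * 103 + 5
Check: 3502 + 5 = 3507

q = 103, r = 5


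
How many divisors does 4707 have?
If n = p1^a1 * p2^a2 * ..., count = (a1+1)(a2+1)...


4707 = 3^2 × 523^1
d(4707) = (2+1) × (1+1) = 6

6 divisors


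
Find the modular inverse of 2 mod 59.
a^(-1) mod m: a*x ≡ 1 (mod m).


Use the extended Euclidean algorithm on (59, 2); each row r = 59*s + 2*t:
r=59, s=1, t=0
r=2, s=0, t=1
q=29: r=1, s=1, t=-29   [59*(1) + 2*(-29) = 1]
q=2: r=0, s=-2, t=59   [59*(-2) + 2*(59) = 0]
GCD = 1 with t = -29, so 2*(-29) ≡ 1 (mod 59)
Inverse = -29 mod 59 = 30
Check: 2 * 30 = 60 ≡ 1 (mod 59)

2^(-1) ≡ 30 (mod 59)


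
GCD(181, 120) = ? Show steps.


181 = 1 * 120 + 61
120 = 1 * 61 + 59
61 = 1 * 59 + 2
59 = 29 * 2 + 1
2 = 2 * 1 + 0
GCD = 1


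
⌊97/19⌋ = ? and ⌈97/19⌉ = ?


97/19 = 5.1053
floor = 5
ceil = 6

floor = 5, ceil = 6


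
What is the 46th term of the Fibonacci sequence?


Sequence: 1, 1, 2, 3, 5, 8, 13, 21, 34, 55, 89, 144, 233, 377, 610, 987, 1597, 2584, 4181, 6765, 10946, 17711, 28657, 46368, 75025, 121393, 196418, 317811, 514229, 832040, 1346269, 2178309, 3524578, 5702887, 9227465, 14930352, 24157817, 39088169, 63245986, 102334155, 165580141, 267914296, 433494437, 701408733, 1134903170, 1836311903
F(46) = 1836311903


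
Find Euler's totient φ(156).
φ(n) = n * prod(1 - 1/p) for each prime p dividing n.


156 = 2^2 × 3 × 13
Prime factors: 2, 3, 13
φ(156) = 156 × (1-1/2) × (1-1/3) × (1-1/13)
= 156 × 1/2 × 2/3 × 12/13 = 48

φ(156) = 48


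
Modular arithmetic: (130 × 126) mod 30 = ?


130 × 126 = 16380
16380 mod 30 = 0


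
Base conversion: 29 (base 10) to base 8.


29 (base 10) = 29 (decimal)
29 (decimal) = 35 (base 8)


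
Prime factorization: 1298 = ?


1298 / 2 = 649
649 / 11 = 59
59 / 59 = 1
1298 = 2 × 11 × 59


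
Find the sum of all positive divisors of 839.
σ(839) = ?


Divisors of 839: 1, 839
Sum = 1 + 839 = 840

σ(839) = 840


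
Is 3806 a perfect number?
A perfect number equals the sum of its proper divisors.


Proper divisors of 3806: 1, 2, 11, 22, 173, 346, 1903
Sum = 1 + 2 + 11 + 22 + 173 + 346 + 1903 = 2458

No, 3806 is not perfect (2458 ≠ 3806)


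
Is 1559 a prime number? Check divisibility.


Check divisors up to sqrt(1559) = 39.4842
No divisors found.
1559 is prime.

Yes, 1559 is prime


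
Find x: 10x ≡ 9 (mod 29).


GCD(10, 29) = 1, unique solution
a^(-1) mod 29 = 3
x = 3 * 9 mod 29 = 27

x ≡ 27 (mod 29)


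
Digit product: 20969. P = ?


2 × 0 × 9 × 6 × 9 = 0


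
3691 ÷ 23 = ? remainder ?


3691 = 23 * 160 + 11
Check: 3680 + 11 = 3691

q = 160, r = 11


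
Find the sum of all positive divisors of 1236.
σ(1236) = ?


Divisors of 1236: 1, 2, 3, 4, 6, 12, 103, 206, 309, 412, 618, 1236
Sum = 1 + 2 + 3 + 4 + 6 + 12 + 103 + 206 + 309 + 412 + 618 + 1236 = 2912

σ(1236) = 2912


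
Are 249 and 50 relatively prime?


Euclidean algorithm:
249 = 4 * 50 + 49
50 = 1 * 49 + 1
49 = 49 * 1 + 0
GCD(249, 50) = 1

Yes, coprime (GCD = 1)


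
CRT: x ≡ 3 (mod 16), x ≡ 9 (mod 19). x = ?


M = 16*19 = 304
M1 = M/16 = 19, M2 = M/19 = 16
M1^(-1) mod 16 = 11, M2^(-1) mod 19 = 6
x = 3*19*11 + 9*16*6 = 1491
1491 mod 304 = 275
Check: 275 mod 16 = 3 ✓, 275 mod 19 = 9 ✓

x ≡ 275 (mod 304)


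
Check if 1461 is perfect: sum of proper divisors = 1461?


Proper divisors of 1461: 1, 3, 487
Sum = 1 + 3 + 487 = 491

No, 1461 is not perfect (491 ≠ 1461)


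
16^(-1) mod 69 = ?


Use the extended Euclidean algorithm on (69, 16); each row r = 69*s + 16*t:
r=69, s=1, t=0
r=16, s=0, t=1
q=4: r=5, s=1, t=-4   [69*(1) + 16*(-4) = 5]
q=3: r=1, s=-3, t=13   [69*(-3) + 16*(13) = 1]
q=5: r=0, s=16, t=-69   [69*(16) + 16*(-69) = 0]
GCD = 1 with t = 13, so 16*(13) ≡ 1 (mod 69)
Inverse = 13 mod 69 = 13
Check: 16 * 13 = 208 ≡ 1 (mod 69)

16^(-1) ≡ 13 (mod 69)


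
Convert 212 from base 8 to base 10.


212 (base 8) = 138 (decimal)
138 (decimal) = 138 (base 10)


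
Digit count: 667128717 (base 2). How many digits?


667128717 in base 2 = 100111110000111001001110001101
Number of digits = 30

30 digits (base 2)


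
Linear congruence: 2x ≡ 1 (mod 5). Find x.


GCD(2, 5) = 1, unique solution
a^(-1) mod 5 = 3
x = 3 * 1 mod 5 = 3

x ≡ 3 (mod 5)


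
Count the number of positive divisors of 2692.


2692 = 2^2 × 673^1
d(2692) = (2+1) × (1+1) = 6

6 divisors


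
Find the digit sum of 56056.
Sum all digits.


5 + 6 + 0 + 5 + 6 = 22


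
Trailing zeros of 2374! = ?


floor(2374/5) = 474
floor(2374/25) = 94
floor(2374/125) = 18
floor(2374/625) = 3
Total = 589

589 trailing zeros


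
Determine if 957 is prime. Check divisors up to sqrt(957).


957 / 3 = 319 (exact division)
957 is NOT prime.

No, 957 is not prime


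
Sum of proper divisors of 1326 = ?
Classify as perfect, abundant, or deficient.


Proper divisors: 1, 2, 3, 6, 13, 17, 26, 34, 39, 51, 78, 102, 221, 442, 663
Sum = 1 + 2 + 3 + 6 + 13 + 17 + 26 + 34 + 39 + 51 + 78 + 102 + 221 + 442 + 663 = 1698
1698 > 1326 → abundant

s(1326) = 1698 (abundant)


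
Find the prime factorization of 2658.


2658 / 2 = 1329
1329 / 3 = 443
443 / 443 = 1
2658 = 2 × 3 × 443


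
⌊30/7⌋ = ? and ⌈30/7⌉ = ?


30/7 = 4.2857
floor = 4
ceil = 5

floor = 4, ceil = 5


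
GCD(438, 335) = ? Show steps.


438 = 1 * 335 + 103
335 = 3 * 103 + 26
103 = 3 * 26 + 25
26 = 1 * 25 + 1
25 = 25 * 1 + 0
GCD = 1


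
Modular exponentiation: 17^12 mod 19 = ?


17^1 mod 19 = 17
17^2 mod 19 = 4
17^3 mod 19 = 11
17^4 mod 19 = 16
17^5 mod 19 = 6
17^6 mod 19 = 7
17^7 mod 19 = 5
17^8 mod 19 = 9
17^9 mod 19 = 1
17^10 mod 19 = 17
17^11 mod 19 = 4
17^12 mod 19 = 11


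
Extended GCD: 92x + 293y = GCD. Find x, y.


Tabular extended Euclidean (each row: r = 92*s + 293*t):
r=92, s=1, t=0
r=293, s=0, t=1
q=0: r=92, s=1, t=0   [92*(1) + 293*(0) = 92]
q=3: r=17, s=-3, t=1   [92*(-3) + 293*(1) = 17]
q=5: r=7, s=16, t=-5   [92*(16) + 293*(-5) = 7]
q=2: r=3, s=-35, t=11   [92*(-35) + 293*(11) = 3]
q=2: r=1, s=86, t=-27   [92*(86) + 293*(-27) = 1]
q=3: r=0, s=-293, t=92   [92*(-293) + 293*(92) = 0]
GCD = 1; from the row with r=1: x=86, y=-27
Check: 92*(86) + 293*(-27) = 7912 - 7911 = 1

GCD = 1, x = 86, y = -27


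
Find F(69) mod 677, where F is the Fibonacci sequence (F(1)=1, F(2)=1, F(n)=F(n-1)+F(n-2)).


F(k) mod 677 for k=1..69:
1, 1, 2, 3, 5, 8, 13, 21, 34, 55, 89, 144, 233, 377, 610, 310, 243, 553, 119, 672, 114, 109, 223, 332, 555, 210, 88, 298, 386, 7, 393, 400, 116, 516, 632, 471, 426, 220, 646, 189, 158, 347, 505, 175, 3, 178, 181, 359, 540, 222, 85, 307, 392, 22, 414, 436, 173, 609, 105, 37, 142, 179, 321, 500, 144, 644, 111, 78, 189
F(69) mod 677 = 189


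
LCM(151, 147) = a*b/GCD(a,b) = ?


GCD(151, 147) = 1
LCM = 151*147/1 = 22197/1 = 22197

LCM = 22197


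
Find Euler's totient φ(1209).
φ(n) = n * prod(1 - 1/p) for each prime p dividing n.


1209 = 3 × 13 × 31
Prime factors: 3, 13, 31
φ(1209) = 1209 × (1-1/3) × (1-1/13) × (1-1/31)
= 1209 × 2/3 × 12/13 × 30/31 = 720

φ(1209) = 720


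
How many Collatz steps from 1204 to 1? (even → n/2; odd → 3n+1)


1204 → 602 → 301 → 904 → 452 → 226 → 113 → 340 → 170 → 85 → 256 → 128 → 64 → 32 → 16 → 8 → 4 → 2 → 1
Total steps = 18

18 steps


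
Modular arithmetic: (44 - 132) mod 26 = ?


44 - 132 = -88
-88 mod 26 = 16


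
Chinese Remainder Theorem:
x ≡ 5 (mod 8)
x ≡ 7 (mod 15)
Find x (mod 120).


M = 8*15 = 120
M1 = M/8 = 15, M2 = M/15 = 8
M1^(-1) mod 8 = 7, M2^(-1) mod 15 = 2
x = 5*15*7 + 7*8*2 = 637
637 mod 120 = 37
Check: 37 mod 8 = 5 ✓, 37 mod 15 = 7 ✓

x ≡ 37 (mod 120)


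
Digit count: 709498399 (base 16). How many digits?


709498399 in base 16 = 2A4A161F
Number of digits = 8

8 digits (base 16)


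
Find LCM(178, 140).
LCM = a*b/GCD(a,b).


GCD(178, 140) = 2
LCM = 178*140/2 = 24920/2 = 12460

LCM = 12460


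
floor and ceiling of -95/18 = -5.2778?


-95/18 = -5.2778
floor = -6
ceil = -5

floor = -6, ceil = -5


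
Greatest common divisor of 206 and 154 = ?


206 = 1 * 154 + 52
154 = 2 * 52 + 50
52 = 1 * 50 + 2
50 = 25 * 2 + 0
GCD = 2


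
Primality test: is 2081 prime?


Check divisors up to sqrt(2081) = 45.6180
No divisors found.
2081 is prime.

Yes, 2081 is prime


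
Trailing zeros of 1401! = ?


floor(1401/5) = 280
floor(1401/25) = 56
floor(1401/125) = 11
floor(1401/625) = 2
Total = 349

349 trailing zeros


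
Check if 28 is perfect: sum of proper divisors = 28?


Proper divisors of 28: 1, 2, 4, 7, 14
Sum = 1 + 2 + 4 + 7 + 14 = 28

Yes, 28 is perfect (28 = 28)


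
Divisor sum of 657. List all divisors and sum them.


Divisors of 657: 1, 3, 9, 73, 219, 657
Sum = 1 + 3 + 9 + 73 + 219 + 657 = 962

σ(657) = 962


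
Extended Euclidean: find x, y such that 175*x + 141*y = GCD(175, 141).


Tabular extended Euclidean (each row: r = 175*s + 141*t):
r=175, s=1, t=0
r=141, s=0, t=1
q=1: r=34, s=1, t=-1   [175*(1) + 141*(-1) = 34]
q=4: r=5, s=-4, t=5   [175*(-4) + 141*(5) = 5]
q=6: r=4, s=25, t=-31   [175*(25) + 141*(-31) = 4]
q=1: r=1, s=-29, t=36   [175*(-29) + 141*(36) = 1]
q=4: r=0, s=141, t=-175   [175*(141) + 141*(-175) = 0]
GCD = 1; from the row with r=1: x=-29, y=36
Check: 175*(-29) + 141*(36) = -5075 + 5076 = 1

GCD = 1, x = -29, y = 36


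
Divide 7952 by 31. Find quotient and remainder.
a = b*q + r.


7952 = 31 * 256 + 16
Check: 7936 + 16 = 7952

q = 256, r = 16


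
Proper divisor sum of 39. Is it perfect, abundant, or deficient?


Proper divisors: 1, 3, 13
Sum = 1 + 3 + 13 = 17
17 < 39 → deficient

s(39) = 17 (deficient)


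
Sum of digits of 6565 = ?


6 + 5 + 6 + 5 = 22


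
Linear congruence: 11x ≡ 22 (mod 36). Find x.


GCD(11, 36) = 1, unique solution
a^(-1) mod 36 = 23
x = 23 * 22 mod 36 = 2

x ≡ 2 (mod 36)


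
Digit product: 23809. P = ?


2 × 3 × 8 × 0 × 9 = 0


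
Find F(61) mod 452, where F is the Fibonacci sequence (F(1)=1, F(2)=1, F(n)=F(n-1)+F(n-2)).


F(k) mod 452 for k=1..61:
1, 1, 2, 3, 5, 8, 13, 21, 34, 55, 89, 144, 233, 377, 158, 83, 241, 324, 113, 437, 98, 83, 181, 264, 445, 257, 250, 55, 305, 360, 213, 121, 334, 3, 337, 340, 225, 113, 338, 451, 337, 336, 221, 105, 326, 431, 305, 284, 137, 421, 106, 75, 181, 256, 437, 241, 226, 15, 241, 256, 45
F(61) mod 452 = 45


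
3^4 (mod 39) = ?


3^1 mod 39 = 3
3^2 mod 39 = 9
3^3 mod 39 = 27
3^4 mod 39 = 3


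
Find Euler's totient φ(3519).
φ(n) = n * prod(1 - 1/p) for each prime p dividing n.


3519 = 3^2 × 17 × 23
Prime factors: 3, 17, 23
φ(3519) = 3519 × (1-1/3) × (1-1/17) × (1-1/23)
= 3519 × 2/3 × 16/17 × 22/23 = 2112

φ(3519) = 2112


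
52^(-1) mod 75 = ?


Use the extended Euclidean algorithm on (75, 52); each row r = 75*s + 52*t:
r=75, s=1, t=0
r=52, s=0, t=1
q=1: r=23, s=1, t=-1   [75*(1) + 52*(-1) = 23]
q=2: r=6, s=-2, t=3   [75*(-2) + 52*(3) = 6]
q=3: r=5, s=7, t=-10   [75*(7) + 52*(-10) = 5]
q=1: r=1, s=-9, t=13   [75*(-9) + 52*(13) = 1]
q=5: r=0, s=52, t=-75   [75*(52) + 52*(-75) = 0]
GCD = 1 with t = 13, so 52*(13) ≡ 1 (mod 75)
Inverse = 13 mod 75 = 13
Check: 52 * 13 = 676 ≡ 1 (mod 75)

52^(-1) ≡ 13 (mod 75)


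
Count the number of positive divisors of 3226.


3226 = 2^1 × 1613^1
d(3226) = (1+1) × (1+1) = 4

4 divisors


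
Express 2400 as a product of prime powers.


2400 / 2 = 1200
1200 / 2 = 600
600 / 2 = 300
300 / 2 = 150
150 / 2 = 75
75 / 3 = 25
25 / 5 = 5
5 / 5 = 1
2400 = 2^5 × 3 × 5^2


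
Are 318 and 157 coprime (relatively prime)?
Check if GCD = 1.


Euclidean algorithm:
318 = 2 * 157 + 4
157 = 39 * 4 + 1
4 = 4 * 1 + 0
GCD(318, 157) = 1

Yes, coprime (GCD = 1)


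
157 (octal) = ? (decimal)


157 (base 8) = 111 (decimal)
111 (decimal) = 111 (base 10)


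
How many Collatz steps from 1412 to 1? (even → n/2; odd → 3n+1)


1412 → 706 → 353 → 1060 → 530 → 265 → 796 → 398 → 199 → 598 → 299 → 898 → 449 → 1348 → 674 → 337 → 1012 → 506 → 253 → 760 → 380 → 190 → 95 → 286 → 143 → 430 → 215 → 646 → 323 → 970 → 485 → 1456 → 728 → 364 → 182 → 91 → 274 → 137 → 412 → 206 → 103 → 310 → 155 → 466 → 233 → 700 → 350 → 175 → 526 → 263 → 790 → 395 → 1186 → 593 → 1780 → 890 → 445 → 1336 → 668 → 334 → 167 → 502 → 251 → 754 → 377 → 1132 → 566 → 283 → 850 → 425 → 1276 → 638 → 319 → 958 → 479 → 1438 → 719 → 2158 → 1079 → 3238 → 1619 → 4858 → 2429 → 7288 → 3644 → 1822 → 911 → 2734 → 1367 → 4102 → 2051 → 6154 → 3077 → 9232 → 4616 → 2308 → 1154 → 577 → 1732 → 866 → 433 → 1300 → 650 → 325 → 976 → 488 → 244 → 122 → 61 → 184 → 92 → 46 → 23 → 70 → 35 → 106 → 53 → 160 → 80 → 40 → 20 → 10 → 5 → 16 → 8 → 4 → 2 → 1
Total steps = 127

127 steps


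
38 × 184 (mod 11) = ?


38 × 184 = 6992
6992 mod 11 = 7


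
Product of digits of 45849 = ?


4 × 5 × 8 × 4 × 9 = 5760


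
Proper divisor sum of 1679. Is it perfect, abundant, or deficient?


Proper divisors: 1, 23, 73
Sum = 1 + 23 + 73 = 97
97 < 1679 → deficient

s(1679) = 97 (deficient)


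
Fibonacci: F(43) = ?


Sequence: 1, 1, 2, 3, 5, 8, 13, 21, 34, 55, 89, 144, 233, 377, 610, 987, 1597, 2584, 4181, 6765, 10946, 17711, 28657, 46368, 75025, 121393, 196418, 317811, 514229, 832040, 1346269, 2178309, 3524578, 5702887, 9227465, 14930352, 24157817, 39088169, 63245986, 102334155, 165580141, 267914296, 433494437
F(43) = 433494437


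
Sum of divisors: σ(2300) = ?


Divisors of 2300: 1, 2, 4, 5, 10, 20, 23, 25, 46, 50, 92, 100, 115, 230, 460, 575, 1150, 2300
Sum = 1 + 2 + 4 + 5 + 10 + 20 + 23 + 25 + 46 + 50 + 92 + 100 + 115 + 230 + 460 + 575 + 1150 + 2300 = 5208

σ(2300) = 5208


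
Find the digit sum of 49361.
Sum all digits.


4 + 9 + 3 + 6 + 1 = 23


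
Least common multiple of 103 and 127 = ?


GCD(103, 127) = 1
LCM = 103*127/1 = 13081/1 = 13081

LCM = 13081


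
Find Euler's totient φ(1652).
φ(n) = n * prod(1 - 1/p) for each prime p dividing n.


1652 = 2^2 × 7 × 59
Prime factors: 2, 7, 59
φ(1652) = 1652 × (1-1/2) × (1-1/7) × (1-1/59)
= 1652 × 1/2 × 6/7 × 58/59 = 696

φ(1652) = 696


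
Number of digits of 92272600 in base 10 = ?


92272600 has 8 digits in base 10
floor(log10(92272600)) + 1 = floor(7.9651) + 1 = 8

8 digits (base 10)


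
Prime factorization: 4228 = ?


4228 / 2 = 2114
2114 / 2 = 1057
1057 / 7 = 151
151 / 151 = 1
4228 = 2^2 × 7 × 151


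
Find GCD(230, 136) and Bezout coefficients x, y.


Tabular extended Euclidean (each row: r = 230*s + 136*t):
r=230, s=1, t=0
r=136, s=0, t=1
q=1: r=94, s=1, t=-1   [230*(1) + 136*(-1) = 94]
q=1: r=42, s=-1, t=2   [230*(-1) + 136*(2) = 42]
q=2: r=10, s=3, t=-5   [230*(3) + 136*(-5) = 10]
q=4: r=2, s=-13, t=22   [230*(-13) + 136*(22) = 2]
q=5: r=0, s=68, t=-115   [230*(68) + 136*(-115) = 0]
GCD = 2; from the row with r=2: x=-13, y=22
Check: 230*(-13) + 136*(22) = -2990 + 2992 = 2

GCD = 2, x = -13, y = 22


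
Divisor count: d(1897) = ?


1897 = 7^1 × 271^1
d(1897) = (1+1) × (1+1) = 4

4 divisors


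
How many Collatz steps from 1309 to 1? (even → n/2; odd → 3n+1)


1309 → 3928 → 1964 → 982 → 491 → 1474 → 737 → 2212 → 1106 → 553 → 1660 → 830 → 415 → 1246 → 623 → 1870 → 935 → 2806 → 1403 → 4210 → 2105 → 6316 → 3158 → 1579 → 4738 → 2369 → 7108 → 3554 → 1777 → 5332 → 2666 → 1333 → 4000 → 2000 → 1000 → 500 → 250 → 125 → 376 → 188 → 94 → 47 → 142 → 71 → 214 → 107 → 322 → 161 → 484 → 242 → 121 → 364 → 182 → 91 → 274 → 137 → 412 → 206 → 103 → 310 → 155 → 466 → 233 → 700 → 350 → 175 → 526 → 263 → 790 → 395 → 1186 → 593 → 1780 → 890 → 445 → 1336 → 668 → 334 → 167 → 502 → 251 → 754 → 377 → 1132 → 566 → 283 → 850 → 425 → 1276 → 638 → 319 → 958 → 479 → 1438 → 719 → 2158 → 1079 → 3238 → 1619 → 4858 → 2429 → 7288 → 3644 → 1822 → 911 → 2734 → 1367 → 4102 → 2051 → 6154 → 3077 → 9232 → 4616 → 2308 → 1154 → 577 → 1732 → 866 → 433 → 1300 → 650 → 325 → 976 → 488 → 244 → 122 → 61 → 184 → 92 → 46 → 23 → 70 → 35 → 106 → 53 → 160 → 80 → 40 → 20 → 10 → 5 → 16 → 8 → 4 → 2 → 1
Total steps = 145

145 steps


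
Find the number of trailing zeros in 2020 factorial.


floor(2020/5) = 404
floor(2020/25) = 80
floor(2020/125) = 16
floor(2020/625) = 3
Total = 503

503 trailing zeros


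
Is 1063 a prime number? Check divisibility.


Check divisors up to sqrt(1063) = 32.6037
No divisors found.
1063 is prime.

Yes, 1063 is prime


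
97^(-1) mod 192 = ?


Use the extended Euclidean algorithm on (192, 97); each row r = 192*s + 97*t:
r=192, s=1, t=0
r=97, s=0, t=1
q=1: r=95, s=1, t=-1   [192*(1) + 97*(-1) = 95]
q=1: r=2, s=-1, t=2   [192*(-1) + 97*(2) = 2]
q=47: r=1, s=48, t=-95   [192*(48) + 97*(-95) = 1]
q=2: r=0, s=-97, t=192   [192*(-97) + 97*(192) = 0]
GCD = 1 with t = -95, so 97*(-95) ≡ 1 (mod 192)
Inverse = -95 mod 192 = 97
Check: 97 * 97 = 9409 ≡ 1 (mod 192)

97^(-1) ≡ 97 (mod 192)


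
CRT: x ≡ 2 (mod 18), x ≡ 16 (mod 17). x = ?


M = 18*17 = 306
M1 = M/18 = 17, M2 = M/17 = 18
M1^(-1) mod 18 = 17, M2^(-1) mod 17 = 1
x = 2*17*17 + 16*18*1 = 866
866 mod 306 = 254
Check: 254 mod 18 = 2 ✓, 254 mod 17 = 16 ✓

x ≡ 254 (mod 306)


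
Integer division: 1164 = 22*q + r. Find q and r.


1164 = 22 * 52 + 20
Check: 1144 + 20 = 1164

q = 52, r = 20


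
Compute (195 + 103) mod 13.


195 + 103 = 298
298 mod 13 = 12


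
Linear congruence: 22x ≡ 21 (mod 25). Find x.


GCD(22, 25) = 1, unique solution
a^(-1) mod 25 = 8
x = 8 * 21 mod 25 = 18

x ≡ 18 (mod 25)


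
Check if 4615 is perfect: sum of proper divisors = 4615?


Proper divisors of 4615: 1, 5, 13, 65, 71, 355, 923
Sum = 1 + 5 + 13 + 65 + 71 + 355 + 923 = 1433

No, 4615 is not perfect (1433 ≠ 4615)


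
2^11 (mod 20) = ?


2^1 mod 20 = 2
2^2 mod 20 = 4
2^3 mod 20 = 8
2^4 mod 20 = 16
2^5 mod 20 = 12
2^6 mod 20 = 4
2^7 mod 20 = 8
2^8 mod 20 = 16
2^9 mod 20 = 12
2^10 mod 20 = 4
2^11 mod 20 = 8


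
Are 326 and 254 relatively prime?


Euclidean algorithm:
326 = 1 * 254 + 72
254 = 3 * 72 + 38
72 = 1 * 38 + 34
38 = 1 * 34 + 4
34 = 8 * 4 + 2
4 = 2 * 2 + 0
GCD(326, 254) = 2

No, not coprime (GCD = 2)


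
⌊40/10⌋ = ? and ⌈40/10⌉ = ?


40/10 = 4.0000
floor = 4
ceil = 4

floor = 4, ceil = 4


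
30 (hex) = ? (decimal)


30 (base 16) = 48 (decimal)
48 (decimal) = 48 (base 10)


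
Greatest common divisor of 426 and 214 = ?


426 = 1 * 214 + 212
214 = 1 * 212 + 2
212 = 106 * 2 + 0
GCD = 2


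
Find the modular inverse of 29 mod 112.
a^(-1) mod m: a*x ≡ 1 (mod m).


Use the extended Euclidean algorithm on (112, 29); each row r = 112*s + 29*t:
r=112, s=1, t=0
r=29, s=0, t=1
q=3: r=25, s=1, t=-3   [112*(1) + 29*(-3) = 25]
q=1: r=4, s=-1, t=4   [112*(-1) + 29*(4) = 4]
q=6: r=1, s=7, t=-27   [112*(7) + 29*(-27) = 1]
q=4: r=0, s=-29, t=112   [112*(-29) + 29*(112) = 0]
GCD = 1 with t = -27, so 29*(-27) ≡ 1 (mod 112)
Inverse = -27 mod 112 = 85
Check: 29 * 85 = 2465 ≡ 1 (mod 112)

29^(-1) ≡ 85 (mod 112)


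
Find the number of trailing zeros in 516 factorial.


floor(516/5) = 103
floor(516/25) = 20
floor(516/125) = 4
Total = 127

127 trailing zeros


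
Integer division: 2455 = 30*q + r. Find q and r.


2455 = 30 * 81 + 25
Check: 2430 + 25 = 2455

q = 81, r = 25


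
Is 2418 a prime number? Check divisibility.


2418 / 2 = 1209 (exact division)
2418 is NOT prime.

No, 2418 is not prime


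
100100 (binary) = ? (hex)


100100 (base 2) = 36 (decimal)
36 (decimal) = 24 (base 16)


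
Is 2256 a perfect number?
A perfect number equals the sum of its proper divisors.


Proper divisors of 2256: 1, 2, 3, 4, 6, 8, 12, 16, 24, 47, 48, 94, 141, 188, 282, 376, 564, 752, 1128
Sum = 1 + 2 + 3 + 4 + 6 + 8 + 12 + 16 + 24 + 47 + 48 + 94 + 141 + 188 + 282 + 376 + 564 + 752 + 1128 = 3696

No, 2256 is not perfect (3696 ≠ 2256)


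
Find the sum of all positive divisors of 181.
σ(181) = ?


Divisors of 181: 1, 181
Sum = 1 + 181 = 182

σ(181) = 182


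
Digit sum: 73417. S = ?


7 + 3 + 4 + 1 + 7 = 22


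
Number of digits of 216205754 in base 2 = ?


216205754 in base 2 = 1100111000110000100110111010
Number of digits = 28

28 digits (base 2)


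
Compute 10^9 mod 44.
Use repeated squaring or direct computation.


10^1 mod 44 = 10
10^2 mod 44 = 12
10^3 mod 44 = 32
10^4 mod 44 = 12
10^5 mod 44 = 32
10^6 mod 44 = 12
10^7 mod 44 = 32
10^8 mod 44 = 12
10^9 mod 44 = 32


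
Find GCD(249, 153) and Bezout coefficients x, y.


Tabular extended Euclidean (each row: r = 249*s + 153*t):
r=249, s=1, t=0
r=153, s=0, t=1
q=1: r=96, s=1, t=-1   [249*(1) + 153*(-1) = 96]
q=1: r=57, s=-1, t=2   [249*(-1) + 153*(2) = 57]
q=1: r=39, s=2, t=-3   [249*(2) + 153*(-3) = 39]
q=1: r=18, s=-3, t=5   [249*(-3) + 153*(5) = 18]
q=2: r=3, s=8, t=-13   [249*(8) + 153*(-13) = 3]
q=6: r=0, s=-51, t=83   [249*(-51) + 153*(83) = 0]
GCD = 3; from the row with r=3: x=8, y=-13
Check: 249*(8) + 153*(-13) = 1992 - 1989 = 3

GCD = 3, x = 8, y = -13


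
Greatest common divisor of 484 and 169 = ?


484 = 2 * 169 + 146
169 = 1 * 146 + 23
146 = 6 * 23 + 8
23 = 2 * 8 + 7
8 = 1 * 7 + 1
7 = 7 * 1 + 0
GCD = 1


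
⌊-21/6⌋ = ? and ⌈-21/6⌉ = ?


-21/6 = -3.5000
floor = -4
ceil = -3

floor = -4, ceil = -3


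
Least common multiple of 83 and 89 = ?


GCD(83, 89) = 1
LCM = 83*89/1 = 7387/1 = 7387

LCM = 7387


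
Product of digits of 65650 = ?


6 × 5 × 6 × 5 × 0 = 0


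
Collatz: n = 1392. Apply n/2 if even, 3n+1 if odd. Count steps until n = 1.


1392 → 696 → 348 → 174 → 87 → 262 → 131 → 394 → 197 → 592 → 296 → 148 → 74 → 37 → 112 → 56 → 28 → 14 → 7 → 22 → 11 → 34 → 17 → 52 → 26 → 13 → 40 → 20 → 10 → 5 → 16 → 8 → 4 → 2 → 1
Total steps = 34

34 steps


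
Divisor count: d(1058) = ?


1058 = 2^1 × 23^2
d(1058) = (1+1) × (2+1) = 6

6 divisors


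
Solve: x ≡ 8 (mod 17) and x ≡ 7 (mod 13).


M = 17*13 = 221
M1 = M/17 = 13, M2 = M/13 = 17
M1^(-1) mod 17 = 4, M2^(-1) mod 13 = 10
x = 8*13*4 + 7*17*10 = 1606
1606 mod 221 = 59
Check: 59 mod 17 = 8 ✓, 59 mod 13 = 7 ✓

x ≡ 59 (mod 221)
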